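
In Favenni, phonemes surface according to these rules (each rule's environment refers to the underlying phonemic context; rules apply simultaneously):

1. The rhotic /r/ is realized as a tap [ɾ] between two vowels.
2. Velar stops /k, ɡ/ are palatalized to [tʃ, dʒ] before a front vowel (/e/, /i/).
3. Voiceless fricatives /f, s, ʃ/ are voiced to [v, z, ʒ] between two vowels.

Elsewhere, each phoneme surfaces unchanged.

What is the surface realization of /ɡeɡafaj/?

/ɡ/ (word-initial) occurs before a front vowel → [dʒ] by rule 2.
/e/ (between /ɡ/ and /ɡ/) is unaffected → [e].
/ɡ/ (between /e/ and /a/) is in the target of rule 2 but the environment (before a front vowel) is not met → [ɡ].
/a/ (between /ɡ/ and /f/) is unaffected → [a].
/f/ (between /a/ and /a/): between two vowels, so rule 3 applies → [v].
/a/ (between /f/ and /j/): no rule targets it → [a].
/j/ (word-final): no rule targets it → [j].

[dʒeɡavaj]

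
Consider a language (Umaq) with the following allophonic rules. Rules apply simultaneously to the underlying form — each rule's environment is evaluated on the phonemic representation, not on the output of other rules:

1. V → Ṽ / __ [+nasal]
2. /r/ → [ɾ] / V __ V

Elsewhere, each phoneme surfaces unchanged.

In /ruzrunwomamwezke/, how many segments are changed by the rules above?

Segments that undergo a rule: /u/ → [ũ] (rule 1); /o/ → [õ] (rule 1); /a/ → [ã] (rule 1).
All other segments surface unchanged.

3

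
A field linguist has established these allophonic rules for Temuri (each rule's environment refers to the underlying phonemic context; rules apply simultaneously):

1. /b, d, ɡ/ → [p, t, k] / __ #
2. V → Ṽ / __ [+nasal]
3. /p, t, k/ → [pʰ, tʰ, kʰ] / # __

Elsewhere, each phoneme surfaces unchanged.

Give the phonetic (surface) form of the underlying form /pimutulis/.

[pʰĩmutulis]

Rule 3 applies to /p/ (word-initial: word-initially) → [pʰ].
/i/ (between /p/ and /m/) occurs before a nasal consonant → [ĩ] by rule 2.
/m/ (between /i/ and /u/) is unaffected → [m].
/u/ (between /m/ and /t/) fails the environment for rule 2, so it stays [u].
/t/ (between /u/ and /u/) is in the target of rule 3 but the environment (word-initially) is not met → [t].
/u/ — between /t/ and /l/; rule 2 does not apply here → [u].
/l/ — not in any rule's target class → [l].
/i/ (between /l/ and /s/) fails the environment for rule 2, so it stays [i].
/s/ stays [s].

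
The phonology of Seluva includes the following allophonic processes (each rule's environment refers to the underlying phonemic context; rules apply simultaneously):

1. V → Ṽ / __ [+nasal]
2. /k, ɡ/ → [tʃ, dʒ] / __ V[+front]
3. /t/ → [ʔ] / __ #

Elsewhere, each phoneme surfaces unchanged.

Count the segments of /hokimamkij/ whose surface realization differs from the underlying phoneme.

Segments that undergo a rule: /k/ → [tʃ] (rule 2); /i/ → [ĩ] (rule 1); /a/ → [ã] (rule 1); /k/ → [tʃ] (rule 2).
All other segments surface unchanged.

4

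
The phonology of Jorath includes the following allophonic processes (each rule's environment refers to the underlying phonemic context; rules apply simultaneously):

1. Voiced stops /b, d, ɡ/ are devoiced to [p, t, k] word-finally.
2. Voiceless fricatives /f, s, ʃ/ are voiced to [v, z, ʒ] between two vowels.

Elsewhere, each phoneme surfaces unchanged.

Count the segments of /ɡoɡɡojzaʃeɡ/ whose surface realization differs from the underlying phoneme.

Segments that undergo a rule: /ʃ/ → [ʒ] (rule 2); /ɡ/ → [k] (rule 1).
All other segments surface unchanged.

2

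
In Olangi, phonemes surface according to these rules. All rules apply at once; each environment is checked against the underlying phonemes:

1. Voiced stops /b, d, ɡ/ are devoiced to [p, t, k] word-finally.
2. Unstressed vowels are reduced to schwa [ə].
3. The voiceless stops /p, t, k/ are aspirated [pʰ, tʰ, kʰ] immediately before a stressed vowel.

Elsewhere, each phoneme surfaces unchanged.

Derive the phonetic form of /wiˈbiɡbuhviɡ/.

[wəˈbiɡbəhvək]

/i/ (between /w/ and /b/) occurs in an unstressed syllable → [ə] by rule 2.
/b/ — between /i/ and /i/; rule 1 does not apply here → [b].
/i/ — between /b/ and /ɡ/; rule 2 does not apply here → [i].
/ɡ/ (between /i/ and /b/) is in the target of rule 1 but the environment (word-finally) is not met → [ɡ].
/b/ (between /ɡ/ and /u/) is in the target of rule 1 but the environment (word-finally) is not met → [b].
/u/ meets the environment for rule 2 (in an unstressed syllable) → [ə].
/i/ (between /v/ and /ɡ/) occurs in an unstressed syllable → [ə] by rule 2.
/ɡ/ (word-final): word-finally, so rule 1 applies → [k].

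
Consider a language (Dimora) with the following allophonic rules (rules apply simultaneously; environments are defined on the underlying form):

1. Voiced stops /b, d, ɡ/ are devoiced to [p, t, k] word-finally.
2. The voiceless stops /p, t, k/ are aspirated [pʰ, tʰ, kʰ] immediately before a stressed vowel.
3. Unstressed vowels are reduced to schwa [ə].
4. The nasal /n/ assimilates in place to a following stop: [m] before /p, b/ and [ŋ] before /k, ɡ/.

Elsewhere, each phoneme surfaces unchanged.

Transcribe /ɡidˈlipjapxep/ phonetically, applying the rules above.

[ɡədˈlipjəpxəp]

/ɡ/ — word-initial; rule 1 does not apply here → [ɡ].
/i/ meets the environment for rule 3 (in an unstressed syllable) → [ə].
/d/ — between /i/ and /l/; rule 1 does not apply here → [d].
/i/ (between /l/ and /p/) fails the environment for rule 3, so it stays [i].
/p/ — between /i/ and /j/; rule 2 does not apply here → [p].
/a/ meets the environment for rule 3 (in an unstressed syllable) → [ə].
/p/ (between /a/ and /x/) fails the environment for rule 2, so it stays [p].
/e/ (between /x/ and /p/): in an unstressed syllable, so rule 3 applies → [ə].
/p/ — word-final; rule 2 does not apply here → [p].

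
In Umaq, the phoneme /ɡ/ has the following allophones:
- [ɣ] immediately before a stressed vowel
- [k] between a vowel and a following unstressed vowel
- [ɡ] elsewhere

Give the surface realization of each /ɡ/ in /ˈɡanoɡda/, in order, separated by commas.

Occurrence 1 (position 1): immediately before a stressed vowel → [ɣ].
Occurrence 2 (position 5): no conditioning environment matches → elsewhere allophone [ɡ].

[ɣ], [ɡ]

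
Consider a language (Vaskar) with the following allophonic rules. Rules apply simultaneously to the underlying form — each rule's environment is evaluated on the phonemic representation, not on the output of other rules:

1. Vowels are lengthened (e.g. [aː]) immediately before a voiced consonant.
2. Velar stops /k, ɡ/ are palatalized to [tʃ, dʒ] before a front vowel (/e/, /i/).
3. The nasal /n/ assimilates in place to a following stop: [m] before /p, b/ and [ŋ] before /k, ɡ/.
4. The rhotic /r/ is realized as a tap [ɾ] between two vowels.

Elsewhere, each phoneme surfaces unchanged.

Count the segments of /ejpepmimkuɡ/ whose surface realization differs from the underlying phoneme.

Segments that undergo a rule: /e/ → [eː] (rule 1); /i/ → [iː] (rule 1); /u/ → [uː] (rule 1).
All other segments surface unchanged.

3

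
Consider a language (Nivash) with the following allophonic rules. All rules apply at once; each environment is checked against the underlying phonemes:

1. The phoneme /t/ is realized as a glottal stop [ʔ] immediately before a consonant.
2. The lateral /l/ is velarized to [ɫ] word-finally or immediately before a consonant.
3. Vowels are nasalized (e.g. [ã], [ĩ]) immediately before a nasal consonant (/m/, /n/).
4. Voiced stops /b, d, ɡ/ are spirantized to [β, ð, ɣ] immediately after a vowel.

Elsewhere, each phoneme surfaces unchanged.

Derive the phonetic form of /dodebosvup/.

[doðeβosvup]

/d/ — word-initial; rule 4 does not apply here → [d].
/o/ (between /d/ and /d/) is in the target of rule 3 but the environment (before a nasal consonant) is not met → [o].
Rule 4 applies to /d/ (between /o/ and /e/: immediately after a vowel) → [ð].
/e/ — between /d/ and /b/; rule 3 does not apply here → [e].
/b/ (between /e/ and /o/) occurs immediately after a vowel → [β] by rule 4.
/o/ (between /b/ and /s/): rule 3 targets it, but not before a nasal consonant → unchanged [o].
/s/ (between /o/ and /v/): no rule targets it → [s].
/v/ stays [v].
/u/ (between /v/ and /p/) is in the target of rule 3 but the environment (before a nasal consonant) is not met → [u].
/p/ (word-final): no rule targets it → [p].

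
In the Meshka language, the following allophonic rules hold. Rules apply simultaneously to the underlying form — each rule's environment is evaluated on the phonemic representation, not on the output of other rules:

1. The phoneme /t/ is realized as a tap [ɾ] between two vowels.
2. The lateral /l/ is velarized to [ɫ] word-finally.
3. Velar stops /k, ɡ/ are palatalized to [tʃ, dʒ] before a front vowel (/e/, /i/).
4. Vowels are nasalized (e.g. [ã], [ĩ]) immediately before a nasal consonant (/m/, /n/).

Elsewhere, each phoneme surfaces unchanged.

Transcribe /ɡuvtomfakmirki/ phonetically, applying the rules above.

/ɡ/ — word-initial; rule 3 does not apply here → [ɡ].
/u/ (between /ɡ/ and /v/) is in the target of rule 4 but the environment (before a nasal consonant) is not met → [u].
/t/ (between /v/ and /o/): rule 1 targets it, but not between two vowels → unchanged [t].
/o/ meets the environment for rule 4 (before a nasal consonant) → [õ].
/a/ (between /f/ and /k/) is in the target of rule 4 but the environment (before a nasal consonant) is not met → [a].
/k/ (between /a/ and /m/): rule 3 targets it, but not before a front vowel → unchanged [k].
/i/ (between /m/ and /r/): rule 4 targets it, but not before a nasal consonant → unchanged [i].
/k/ — between /r/ and /i/, before a front vowel — surfaces as [tʃ] (rule 3).
/i/ (word-final): rule 4 targets it, but not before a nasal consonant → unchanged [i].

[ɡuvtõmfakmirtʃi]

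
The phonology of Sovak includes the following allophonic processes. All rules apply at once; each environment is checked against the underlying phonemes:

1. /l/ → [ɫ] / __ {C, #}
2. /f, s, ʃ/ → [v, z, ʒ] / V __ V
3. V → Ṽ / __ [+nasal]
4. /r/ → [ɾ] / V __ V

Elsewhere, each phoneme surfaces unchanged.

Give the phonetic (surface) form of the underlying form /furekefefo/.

/f/ (word-initial) fails the environment for rule 2, so it stays [f].
/u/ (between /f/ and /r/): rule 3 targets it, but not before a nasal consonant → unchanged [u].
/r/ — between /u/ and /e/, between two vowels — surfaces as [ɾ] (rule 4).
/e/ (between /r/ and /k/) fails the environment for rule 3, so it stays [e].
/k/ (between /e/ and /e/): no rule targets it → [k].
/e/ (between /k/ and /f/) fails the environment for rule 3, so it stays [e].
/f/ (between /e/ and /e/): between two vowels, so rule 2 applies → [v].
/e/ — between /f/ and /f/; rule 3 does not apply here → [e].
/f/ — between /e/ and /o/, between two vowels — surfaces as [v] (rule 2).
/o/ (word-final) is in the target of rule 3 but the environment (before a nasal consonant) is not met → [o].

[fuɾekevevo]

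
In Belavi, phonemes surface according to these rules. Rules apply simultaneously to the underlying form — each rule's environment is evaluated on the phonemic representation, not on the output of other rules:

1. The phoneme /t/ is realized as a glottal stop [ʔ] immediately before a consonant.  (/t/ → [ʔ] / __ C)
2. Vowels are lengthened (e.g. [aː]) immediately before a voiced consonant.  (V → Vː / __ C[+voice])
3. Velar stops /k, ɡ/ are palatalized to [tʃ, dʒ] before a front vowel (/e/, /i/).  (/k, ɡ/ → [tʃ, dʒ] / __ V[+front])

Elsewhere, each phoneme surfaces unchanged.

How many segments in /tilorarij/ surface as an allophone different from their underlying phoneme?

Segments that undergo a rule: /i/ → [iː] (rule 2); /o/ → [oː] (rule 2); /a/ → [aː] (rule 2); /i/ → [iː] (rule 2).
All other segments surface unchanged.

4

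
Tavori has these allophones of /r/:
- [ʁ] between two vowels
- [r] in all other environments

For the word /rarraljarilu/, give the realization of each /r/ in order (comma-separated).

Occurrence 1 (position 1): no conditioning environment matches → elsewhere allophone [r].
Occurrence 2 (position 3): no conditioning environment matches → elsewhere allophone [r].
Occurrence 3 (position 4): no conditioning environment matches → elsewhere allophone [r].
Occurrence 4 (position 9): between two vowels → [ʁ].

[r], [r], [r], [ʁ]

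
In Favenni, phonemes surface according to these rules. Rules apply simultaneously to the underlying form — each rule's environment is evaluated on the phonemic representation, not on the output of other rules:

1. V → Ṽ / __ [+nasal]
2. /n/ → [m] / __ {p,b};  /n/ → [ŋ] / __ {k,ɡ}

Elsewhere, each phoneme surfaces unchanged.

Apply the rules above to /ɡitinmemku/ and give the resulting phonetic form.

[ɡitĩnmẽmku]

/ɡ/ (word-initial): no rule targets it → [ɡ].
/i/ (between /ɡ/ and /t/) fails the environment for rule 1, so it stays [i].
/t/ (between /i/ and /i/): no rule targets it → [t].
/i/ — between /t/ and /n/, before a nasal consonant — surfaces as [ĩ] (rule 1).
/n/ (between /i/ and /m/): rule 2 targets it, but not before a labial or velar stop → unchanged [n].
/m/ (between /n/ and /e/): no rule targets it → [m].
/e/ meets the environment for rule 1 (before a nasal consonant) → [ẽ].
/m/ — not in any rule's target class → [m].
/k/ (between /m/ and /u/) is unaffected → [k].
/u/ — word-final; rule 1 does not apply here → [u].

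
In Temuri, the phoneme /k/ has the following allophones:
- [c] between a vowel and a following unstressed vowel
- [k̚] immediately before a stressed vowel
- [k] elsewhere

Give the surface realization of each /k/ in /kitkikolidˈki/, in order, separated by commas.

Occurrence 1 (position 1): no conditioning environment matches → elsewhere allophone [k].
Occurrence 2 (position 4): no conditioning environment matches → elsewhere allophone [k].
Occurrence 3 (position 6): between a vowel and a following unstressed vowel → [c].
Occurrence 4 (position 11): immediately before a stressed vowel → [k̚].

[k], [k], [c], [k̚]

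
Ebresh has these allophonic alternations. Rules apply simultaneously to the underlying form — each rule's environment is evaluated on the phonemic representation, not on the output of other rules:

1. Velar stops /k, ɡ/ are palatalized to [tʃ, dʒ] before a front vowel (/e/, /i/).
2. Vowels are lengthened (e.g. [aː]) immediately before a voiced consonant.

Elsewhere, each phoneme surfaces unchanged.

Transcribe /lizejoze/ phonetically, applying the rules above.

[liːzeːjoːze]

/i/ — between /l/ and /z/, before a voiced consonant — surfaces as [iː] (rule 2).
/e/ (between /z/ and /j/): before a voiced consonant, so rule 2 applies → [eː].
/o/ (between /j/ and /z/): before a voiced consonant, so rule 2 applies → [oː].
/e/ (word-final) is in the target of rule 2 but the environment (before a voiced consonant) is not met → [e].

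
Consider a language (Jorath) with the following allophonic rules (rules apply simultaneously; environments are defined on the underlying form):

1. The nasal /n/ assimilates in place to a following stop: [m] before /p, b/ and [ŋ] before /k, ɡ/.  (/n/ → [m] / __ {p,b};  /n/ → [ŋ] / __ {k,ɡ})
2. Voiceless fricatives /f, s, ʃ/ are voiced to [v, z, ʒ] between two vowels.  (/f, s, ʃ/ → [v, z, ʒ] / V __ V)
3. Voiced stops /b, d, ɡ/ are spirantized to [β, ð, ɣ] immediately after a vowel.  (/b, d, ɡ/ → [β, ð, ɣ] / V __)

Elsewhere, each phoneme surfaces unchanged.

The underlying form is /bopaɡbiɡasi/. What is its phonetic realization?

[bopaɣbiɣazi]

/b/ — word-initial; rule 3 does not apply here → [b].
/ɡ/ (between /a/ and /b/): immediately after a vowel, so rule 3 applies → [ɣ].
/b/ (between /ɡ/ and /i/) fails the environment for rule 3, so it stays [b].
/ɡ/ meets the environment for rule 3 (immediately after a vowel) → [ɣ].
/s/ (between /a/ and /i/) occurs between two vowels → [z] by rule 2.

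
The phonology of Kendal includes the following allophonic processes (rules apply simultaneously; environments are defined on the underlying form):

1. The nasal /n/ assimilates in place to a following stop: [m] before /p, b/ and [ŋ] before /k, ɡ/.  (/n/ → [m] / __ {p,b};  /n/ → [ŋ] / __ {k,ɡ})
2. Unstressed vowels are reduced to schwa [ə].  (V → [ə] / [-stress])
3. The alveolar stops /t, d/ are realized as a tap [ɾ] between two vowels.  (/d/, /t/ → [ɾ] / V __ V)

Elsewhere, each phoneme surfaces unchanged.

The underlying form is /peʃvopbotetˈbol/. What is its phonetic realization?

/p/ — not in any rule's target class → [p].
/e/ (between /p/ and /ʃ/): in an unstressed syllable, so rule 2 applies → [ə].
/ʃ/ stays [ʃ].
/v/ (between /ʃ/ and /o/) is unaffected → [v].
Rule 2 applies to /o/ (between /v/ and /p/: in an unstressed syllable) → [ə].
/p/ — not in any rule's target class → [p].
/b/ (between /p/ and /o/): no rule targets it → [b].
Rule 2 applies to /o/ (between /b/ and /t/: in an unstressed syllable) → [ə].
/t/ meets the environment for rule 3 (between two vowels) → [ɾ].
Rule 2 applies to /e/ (between /t/ and /t/: in an unstressed syllable) → [ə].
/t/ (between /e/ and /b/) is in the target of rule 3 but the environment (between two vowels) is not met → [t].
/b/ — not in any rule's target class → [b].
/o/ (between /b/ and /l/) fails the environment for rule 2, so it stays [o].
/l/ (word-final) is unaffected → [l].

[pəʃvəpbəɾətˈbol]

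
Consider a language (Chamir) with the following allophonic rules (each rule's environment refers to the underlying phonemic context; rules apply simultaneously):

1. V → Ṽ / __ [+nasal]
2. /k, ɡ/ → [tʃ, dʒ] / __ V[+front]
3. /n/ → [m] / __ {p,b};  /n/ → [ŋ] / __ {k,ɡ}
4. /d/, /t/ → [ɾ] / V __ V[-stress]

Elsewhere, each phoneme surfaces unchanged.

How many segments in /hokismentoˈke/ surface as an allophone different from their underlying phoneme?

3

Segments that undergo a rule: /k/ → [tʃ] (rule 2); /e/ → [ẽ] (rule 1); /k/ → [tʃ] (rule 2).
All other segments surface unchanged.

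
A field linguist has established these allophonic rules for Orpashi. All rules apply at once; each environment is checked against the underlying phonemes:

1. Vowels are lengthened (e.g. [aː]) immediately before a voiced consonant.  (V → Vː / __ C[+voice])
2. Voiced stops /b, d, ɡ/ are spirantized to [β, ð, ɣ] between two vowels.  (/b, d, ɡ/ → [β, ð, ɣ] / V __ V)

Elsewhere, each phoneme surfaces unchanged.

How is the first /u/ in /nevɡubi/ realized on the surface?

/u/ (between /ɡ/ and /b/) occurs before a voiced consonant → [uː] by rule 1.

[uː]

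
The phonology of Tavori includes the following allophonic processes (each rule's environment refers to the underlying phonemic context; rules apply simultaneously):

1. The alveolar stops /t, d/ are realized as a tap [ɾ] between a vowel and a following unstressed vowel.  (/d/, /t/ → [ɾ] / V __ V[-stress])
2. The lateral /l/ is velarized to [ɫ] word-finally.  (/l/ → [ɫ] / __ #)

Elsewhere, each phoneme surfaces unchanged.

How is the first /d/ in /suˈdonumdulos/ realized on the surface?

/d/ (between /u/ and /o/) is in the target of rule 1 but the environment (between a vowel and a following unstressed vowel) is not met → [d].

[d]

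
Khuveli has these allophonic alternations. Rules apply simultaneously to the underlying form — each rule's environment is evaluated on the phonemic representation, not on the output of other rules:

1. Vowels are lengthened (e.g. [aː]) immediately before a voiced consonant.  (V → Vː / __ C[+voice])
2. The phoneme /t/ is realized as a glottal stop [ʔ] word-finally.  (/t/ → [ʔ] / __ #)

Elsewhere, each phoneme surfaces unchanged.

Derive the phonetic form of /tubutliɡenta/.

/t/ (word-initial) is in the target of rule 2 but the environment (word-finally) is not met → [t].
Rule 1 applies to /u/ (between /t/ and /b/: before a voiced consonant) → [uː].
/u/ (between /b/ and /t/) fails the environment for rule 1, so it stays [u].
/t/ (between /u/ and /l/): rule 2 targets it, but not word-finally → unchanged [t].
/i/ — between /l/ and /ɡ/, before a voiced consonant — surfaces as [iː] (rule 1).
/e/ meets the environment for rule 1 (before a voiced consonant) → [eː].
/t/ (between /n/ and /a/) fails the environment for rule 2, so it stays [t].
/a/ (word-final) fails the environment for rule 1, so it stays [a].

[tuːbutliːɡeːnta]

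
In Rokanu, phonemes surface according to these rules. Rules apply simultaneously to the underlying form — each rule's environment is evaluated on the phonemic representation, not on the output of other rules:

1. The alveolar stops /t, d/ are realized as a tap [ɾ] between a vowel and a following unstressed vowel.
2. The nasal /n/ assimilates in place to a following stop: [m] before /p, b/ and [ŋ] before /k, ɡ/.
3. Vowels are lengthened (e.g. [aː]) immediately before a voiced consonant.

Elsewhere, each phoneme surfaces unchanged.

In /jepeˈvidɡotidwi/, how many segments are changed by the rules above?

4

Segments that undergo a rule: /e/ → [eː] (rule 3); /i/ → [iː] (rule 3); /t/ → [ɾ] (rule 1); /i/ → [iː] (rule 3).
All other segments surface unchanged.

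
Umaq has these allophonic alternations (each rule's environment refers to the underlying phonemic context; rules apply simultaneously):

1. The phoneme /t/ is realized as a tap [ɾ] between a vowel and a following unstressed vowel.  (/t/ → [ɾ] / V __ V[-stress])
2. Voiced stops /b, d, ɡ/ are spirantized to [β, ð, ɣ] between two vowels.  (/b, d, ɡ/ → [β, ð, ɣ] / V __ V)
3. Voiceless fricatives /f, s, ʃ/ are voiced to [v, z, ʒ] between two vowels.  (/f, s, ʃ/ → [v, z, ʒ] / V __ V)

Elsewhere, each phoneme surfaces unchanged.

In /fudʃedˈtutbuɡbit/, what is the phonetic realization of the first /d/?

[d]

/d/ — between /u/ and /ʃ/; rule 2 does not apply here → [d].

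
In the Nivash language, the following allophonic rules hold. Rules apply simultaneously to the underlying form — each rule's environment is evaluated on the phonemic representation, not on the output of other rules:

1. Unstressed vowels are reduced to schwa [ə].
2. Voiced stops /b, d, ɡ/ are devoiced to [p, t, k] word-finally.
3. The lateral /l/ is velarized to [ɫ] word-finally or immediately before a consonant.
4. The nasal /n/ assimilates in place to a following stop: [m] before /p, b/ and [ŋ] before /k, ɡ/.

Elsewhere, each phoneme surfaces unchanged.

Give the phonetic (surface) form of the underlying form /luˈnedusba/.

[ləˈnedəsbə]

/l/ — word-initial; rule 3 does not apply here → [l].
/u/ (between /l/ and /n/) occurs in an unstressed syllable → [ə] by rule 1.
/n/ (between /u/ and /e/): rule 4 targets it, but not before a labial or velar stop → unchanged [n].
/e/ (between /n/ and /d/) fails the environment for rule 1, so it stays [e].
/d/ (between /e/ and /u/): rule 2 targets it, but not word-finally → unchanged [d].
Rule 1 applies to /u/ (between /d/ and /s/: in an unstressed syllable) → [ə].
/b/ (between /s/ and /a/) is in the target of rule 2 but the environment (word-finally) is not met → [b].
/a/ — word-final, in an unstressed syllable — surfaces as [ə] (rule 1).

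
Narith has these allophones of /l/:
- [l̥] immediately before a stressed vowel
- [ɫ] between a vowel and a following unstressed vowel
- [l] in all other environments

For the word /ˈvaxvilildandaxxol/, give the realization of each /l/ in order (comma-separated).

Occurrence 1 (position 6): between a vowel and a following unstressed vowel → [ɫ].
Occurrence 2 (position 8): no conditioning environment matches → elsewhere allophone [l].
Occurrence 3 (position 17): no conditioning environment matches → elsewhere allophone [l].

[ɫ], [l], [l]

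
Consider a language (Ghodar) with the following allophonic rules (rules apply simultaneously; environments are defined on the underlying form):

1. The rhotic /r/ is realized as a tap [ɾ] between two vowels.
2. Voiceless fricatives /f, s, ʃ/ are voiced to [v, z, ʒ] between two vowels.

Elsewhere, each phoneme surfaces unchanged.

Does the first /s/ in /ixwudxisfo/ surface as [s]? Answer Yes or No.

Yes

/s/ (between /i/ and /f/) is in the target of rule 2 but the environment (between two vowels) is not met → [s].
The actual realization is [s], which matches [s].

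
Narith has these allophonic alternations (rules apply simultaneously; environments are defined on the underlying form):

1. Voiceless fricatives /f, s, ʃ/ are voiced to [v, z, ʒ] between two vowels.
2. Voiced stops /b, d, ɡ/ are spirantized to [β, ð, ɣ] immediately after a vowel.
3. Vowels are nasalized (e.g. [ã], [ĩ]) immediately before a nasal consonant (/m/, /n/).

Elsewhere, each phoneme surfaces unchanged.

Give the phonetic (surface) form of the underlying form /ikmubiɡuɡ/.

/i/ (word-initial) fails the environment for rule 3, so it stays [i].
/k/ — not in any rule's target class → [k].
/m/ stays [m].
/u/ (between /m/ and /b/) is in the target of rule 3 but the environment (before a nasal consonant) is not met → [u].
/b/ — between /u/ and /i/, immediately after a vowel — surfaces as [β] (rule 2).
/i/ (between /b/ and /ɡ/) is in the target of rule 3 but the environment (before a nasal consonant) is not met → [i].
/ɡ/ (between /i/ and /u/) occurs immediately after a vowel → [ɣ] by rule 2.
/u/ — between /ɡ/ and /ɡ/; rule 3 does not apply here → [u].
/ɡ/ (word-final) occurs immediately after a vowel → [ɣ] by rule 2.

[ikmuβiɣuɣ]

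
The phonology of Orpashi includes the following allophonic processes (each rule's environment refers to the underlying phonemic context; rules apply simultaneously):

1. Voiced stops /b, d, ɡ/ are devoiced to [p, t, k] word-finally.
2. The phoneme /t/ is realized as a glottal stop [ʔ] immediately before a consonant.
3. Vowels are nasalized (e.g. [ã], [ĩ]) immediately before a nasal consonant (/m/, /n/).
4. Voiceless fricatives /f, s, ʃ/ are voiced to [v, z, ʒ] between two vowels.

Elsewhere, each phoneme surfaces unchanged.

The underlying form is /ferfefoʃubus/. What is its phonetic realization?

[ferfevoʒubus]

/f/ (word-initial) is in the target of rule 4 but the environment (between two vowels) is not met → [f].
/e/ — between /f/ and /r/; rule 3 does not apply here → [e].
/r/ — not in any rule's target class → [r].
/f/ (between /r/ and /e/) fails the environment for rule 4, so it stays [f].
/e/ (between /f/ and /f/) is in the target of rule 3 but the environment (before a nasal consonant) is not met → [e].
/f/ meets the environment for rule 4 (between two vowels) → [v].
/o/ (between /f/ and /ʃ/): rule 3 targets it, but not before a nasal consonant → unchanged [o].
/ʃ/ (between /o/ and /u/) occurs between two vowels → [ʒ] by rule 4.
/u/ (between /ʃ/ and /b/) fails the environment for rule 3, so it stays [u].
/b/ — between /u/ and /u/; rule 1 does not apply here → [b].
/u/ — between /b/ and /s/; rule 3 does not apply here → [u].
/s/ (word-final) fails the environment for rule 4, so it stays [s].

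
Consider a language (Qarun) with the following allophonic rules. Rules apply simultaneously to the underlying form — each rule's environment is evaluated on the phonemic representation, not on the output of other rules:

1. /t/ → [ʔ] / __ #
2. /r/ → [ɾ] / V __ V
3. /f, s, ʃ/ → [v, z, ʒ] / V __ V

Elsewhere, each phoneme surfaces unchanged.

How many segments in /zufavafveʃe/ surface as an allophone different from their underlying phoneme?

2

Segments that undergo a rule: /f/ → [v] (rule 3); /ʃ/ → [ʒ] (rule 3).
All other segments surface unchanged.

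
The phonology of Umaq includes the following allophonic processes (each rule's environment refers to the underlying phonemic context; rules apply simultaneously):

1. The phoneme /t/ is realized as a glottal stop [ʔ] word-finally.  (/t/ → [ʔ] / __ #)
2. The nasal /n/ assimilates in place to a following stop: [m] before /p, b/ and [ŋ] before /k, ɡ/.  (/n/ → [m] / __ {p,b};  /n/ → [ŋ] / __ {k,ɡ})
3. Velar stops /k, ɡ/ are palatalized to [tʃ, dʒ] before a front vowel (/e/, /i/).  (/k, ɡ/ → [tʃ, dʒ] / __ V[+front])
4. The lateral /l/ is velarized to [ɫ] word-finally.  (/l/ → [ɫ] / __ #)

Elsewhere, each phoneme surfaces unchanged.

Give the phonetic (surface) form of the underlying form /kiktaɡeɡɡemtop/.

/k/ (word-initial): before a front vowel, so rule 3 applies → [tʃ].
/i/ (between /k/ and /k/): no rule targets it → [i].
/k/ (between /i/ and /t/) is in the target of rule 3 but the environment (before a front vowel) is not met → [k].
/t/ — between /k/ and /a/; rule 1 does not apply here → [t].
/a/ (between /t/ and /ɡ/): no rule targets it → [a].
/ɡ/ — between /a/ and /e/, before a front vowel — surfaces as [dʒ] (rule 3).
/e/ — not in any rule's target class → [e].
/ɡ/ (between /e/ and /ɡ/): rule 3 targets it, but not before a front vowel → unchanged [ɡ].
Rule 3 applies to /ɡ/ (between /ɡ/ and /e/: before a front vowel) → [dʒ].
/e/ stays [e].
/m/ (between /e/ and /t/) is unaffected → [m].
/t/ (between /m/ and /o/): rule 1 targets it, but not word-finally → unchanged [t].
/o/ (between /t/ and /p/): no rule targets it → [o].
/p/ stays [p].

[tʃiktadʒeɡdʒemtop]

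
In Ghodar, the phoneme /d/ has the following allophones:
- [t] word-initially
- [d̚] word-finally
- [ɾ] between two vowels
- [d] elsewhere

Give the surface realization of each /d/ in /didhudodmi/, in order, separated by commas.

Occurrence 1 (position 1): word-initially → [t].
Occurrence 2 (position 3): no conditioning environment matches → elsewhere allophone [d].
Occurrence 3 (position 6): between two vowels → [ɾ].
Occurrence 4 (position 8): no conditioning environment matches → elsewhere allophone [d].

[t], [d], [ɾ], [d]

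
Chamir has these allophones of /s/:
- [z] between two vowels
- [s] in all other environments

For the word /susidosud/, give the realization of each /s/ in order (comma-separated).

Occurrence 1 (position 1): no conditioning environment matches → elsewhere allophone [s].
Occurrence 2 (position 3): between two vowels → [z].
Occurrence 3 (position 7): between two vowels → [z].

[s], [z], [z]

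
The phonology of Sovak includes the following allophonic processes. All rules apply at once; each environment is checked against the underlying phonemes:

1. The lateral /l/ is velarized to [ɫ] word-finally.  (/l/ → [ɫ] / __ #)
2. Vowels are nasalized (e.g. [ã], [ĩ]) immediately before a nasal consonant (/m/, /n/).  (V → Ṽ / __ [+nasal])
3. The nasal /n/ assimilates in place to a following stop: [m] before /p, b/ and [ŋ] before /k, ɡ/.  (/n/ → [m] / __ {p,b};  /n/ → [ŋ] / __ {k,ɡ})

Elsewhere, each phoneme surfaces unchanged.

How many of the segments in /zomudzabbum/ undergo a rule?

Segments that undergo a rule: /o/ → [õ] (rule 2); /u/ → [ũ] (rule 2).
All other segments surface unchanged.

2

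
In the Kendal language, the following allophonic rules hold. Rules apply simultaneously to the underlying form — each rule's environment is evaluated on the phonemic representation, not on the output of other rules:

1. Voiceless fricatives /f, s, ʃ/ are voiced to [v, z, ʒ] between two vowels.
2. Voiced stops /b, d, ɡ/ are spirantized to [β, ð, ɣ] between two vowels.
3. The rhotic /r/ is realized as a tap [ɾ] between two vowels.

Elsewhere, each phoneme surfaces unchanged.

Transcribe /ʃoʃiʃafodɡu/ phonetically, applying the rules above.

[ʃoʒiʒavodɡu]

/ʃ/ — word-initial; rule 1 does not apply here → [ʃ].
/ʃ/ — between /o/ and /i/, between two vowels — surfaces as [ʒ] (rule 1).
Rule 1 applies to /ʃ/ (between /i/ and /a/: between two vowels) → [ʒ].
/f/ (between /a/ and /o/): between two vowels, so rule 1 applies → [v].
/d/ — between /o/ and /ɡ/; rule 2 does not apply here → [d].
/ɡ/ (between /d/ and /u/) is in the target of rule 2 but the environment (between two vowels) is not met → [ɡ].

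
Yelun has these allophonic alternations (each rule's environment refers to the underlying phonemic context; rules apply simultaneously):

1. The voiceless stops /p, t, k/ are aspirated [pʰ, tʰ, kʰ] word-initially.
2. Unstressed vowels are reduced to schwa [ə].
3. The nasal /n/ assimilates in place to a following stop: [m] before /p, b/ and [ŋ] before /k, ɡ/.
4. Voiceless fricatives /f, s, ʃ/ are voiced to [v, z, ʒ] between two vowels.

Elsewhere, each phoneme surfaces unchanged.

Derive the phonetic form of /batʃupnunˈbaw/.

[bətʃəpnəmˈbaw]

/b/ (word-initial): no rule targets it → [b].
/a/ meets the environment for rule 2 (in an unstressed syllable) → [ə].
/t/ (between /a/ and /ʃ/) fails the environment for rule 1, so it stays [t].
/ʃ/ (between /t/ and /u/): rule 4 targets it, but not between two vowels → unchanged [ʃ].
Rule 2 applies to /u/ (between /ʃ/ and /p/: in an unstressed syllable) → [ə].
/p/ (between /u/ and /n/): rule 1 targets it, but not word-initially → unchanged [p].
/n/ — between /p/ and /u/; rule 3 does not apply here → [n].
/u/ (between /n/ and /n/) occurs in an unstressed syllable → [ə] by rule 2.
/n/ (between /u/ and /b/) occurs before a labial or velar stop → [m] by rule 3.
/b/ (between /n/ and /a/) is unaffected → [b].
/a/ (between /b/ and /w/): rule 2 targets it, but not in an unstressed syllable → unchanged [a].
/w/ — not in any rule's target class → [w].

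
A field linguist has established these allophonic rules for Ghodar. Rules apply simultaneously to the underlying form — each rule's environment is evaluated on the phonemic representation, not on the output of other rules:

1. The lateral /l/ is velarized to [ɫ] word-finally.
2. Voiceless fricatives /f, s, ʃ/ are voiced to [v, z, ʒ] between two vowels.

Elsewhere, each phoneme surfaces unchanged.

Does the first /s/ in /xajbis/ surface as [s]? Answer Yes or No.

Yes

/s/ (word-final): rule 2 targets it, but not between two vowels → unchanged [s].
The actual realization is [s], which matches [s].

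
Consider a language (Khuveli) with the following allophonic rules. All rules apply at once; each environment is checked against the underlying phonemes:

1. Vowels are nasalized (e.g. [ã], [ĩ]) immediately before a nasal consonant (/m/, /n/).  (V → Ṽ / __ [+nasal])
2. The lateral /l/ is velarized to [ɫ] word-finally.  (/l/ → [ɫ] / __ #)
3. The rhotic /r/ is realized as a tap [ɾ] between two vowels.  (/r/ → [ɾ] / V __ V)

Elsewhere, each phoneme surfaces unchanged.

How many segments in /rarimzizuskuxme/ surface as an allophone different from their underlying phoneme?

Segments that undergo a rule: /r/ → [ɾ] (rule 3); /i/ → [ĩ] (rule 1).
All other segments surface unchanged.

2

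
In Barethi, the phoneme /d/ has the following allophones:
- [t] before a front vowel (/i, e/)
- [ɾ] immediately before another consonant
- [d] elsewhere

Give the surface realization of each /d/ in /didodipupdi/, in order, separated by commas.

[t], [d], [t], [t]

Occurrence 1 (position 1): before a front vowel (/i, e/) → [t].
Occurrence 2 (position 3): no conditioning environment matches → elsewhere allophone [d].
Occurrence 3 (position 5): before a front vowel (/i, e/) → [t].
Occurrence 4 (position 10): before a front vowel (/i, e/) → [t].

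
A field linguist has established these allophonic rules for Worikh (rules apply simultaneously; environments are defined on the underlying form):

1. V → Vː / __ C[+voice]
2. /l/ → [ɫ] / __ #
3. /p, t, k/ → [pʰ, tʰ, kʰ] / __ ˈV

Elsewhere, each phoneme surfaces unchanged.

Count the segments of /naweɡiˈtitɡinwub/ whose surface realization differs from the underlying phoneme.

Segments that undergo a rule: /a/ → [aː] (rule 1); /e/ → [eː] (rule 1); /t/ → [tʰ] (rule 3); /i/ → [iː] (rule 1); /u/ → [uː] (rule 1).
All other segments surface unchanged.

5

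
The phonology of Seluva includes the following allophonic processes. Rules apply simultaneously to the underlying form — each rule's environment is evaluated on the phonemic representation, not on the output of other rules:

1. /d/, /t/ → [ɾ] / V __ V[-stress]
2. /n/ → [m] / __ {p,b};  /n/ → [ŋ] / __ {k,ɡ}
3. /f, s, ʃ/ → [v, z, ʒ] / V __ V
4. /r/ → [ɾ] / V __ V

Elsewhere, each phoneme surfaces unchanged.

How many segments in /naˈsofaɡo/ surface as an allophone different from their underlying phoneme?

Segments that undergo a rule: /s/ → [z] (rule 3); /f/ → [v] (rule 3).
All other segments surface unchanged.

2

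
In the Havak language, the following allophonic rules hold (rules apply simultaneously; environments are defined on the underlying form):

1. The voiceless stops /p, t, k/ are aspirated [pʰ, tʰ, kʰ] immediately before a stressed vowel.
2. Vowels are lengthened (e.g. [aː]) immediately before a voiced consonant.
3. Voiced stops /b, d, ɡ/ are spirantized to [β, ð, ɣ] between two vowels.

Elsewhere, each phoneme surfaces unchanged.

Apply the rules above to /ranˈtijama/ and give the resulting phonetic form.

/a/ (between /r/ and /n/) occurs before a voiced consonant → [aː] by rule 2.
/t/ meets the environment for rule 1 (immediately before a stressed vowel) → [tʰ].
/i/ (between /t/ and /j/) occurs before a voiced consonant → [iː] by rule 2.
/a/ (between /j/ and /m/): before a voiced consonant, so rule 2 applies → [aː].
/a/ (word-final) fails the environment for rule 2, so it stays [a].

[raːnˈtʰiːjaːma]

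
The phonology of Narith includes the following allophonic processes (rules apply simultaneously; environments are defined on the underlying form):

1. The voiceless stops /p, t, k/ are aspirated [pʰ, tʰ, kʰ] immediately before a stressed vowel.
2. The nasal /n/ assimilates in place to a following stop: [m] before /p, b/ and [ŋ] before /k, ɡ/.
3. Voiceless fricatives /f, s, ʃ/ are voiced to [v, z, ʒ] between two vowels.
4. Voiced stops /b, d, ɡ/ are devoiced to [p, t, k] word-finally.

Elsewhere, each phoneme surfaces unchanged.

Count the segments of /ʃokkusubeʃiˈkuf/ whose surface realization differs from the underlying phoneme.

3

Segments that undergo a rule: /s/ → [z] (rule 3); /ʃ/ → [ʒ] (rule 3); /k/ → [kʰ] (rule 1).
All other segments surface unchanged.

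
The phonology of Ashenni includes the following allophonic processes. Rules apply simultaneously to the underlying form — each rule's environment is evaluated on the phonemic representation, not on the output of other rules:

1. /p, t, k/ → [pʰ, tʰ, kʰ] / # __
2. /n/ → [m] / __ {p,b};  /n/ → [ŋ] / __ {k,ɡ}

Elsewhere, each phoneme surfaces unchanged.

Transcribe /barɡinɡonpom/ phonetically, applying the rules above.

[barɡiŋɡompom]

/b/ — not in any rule's target class → [b].
/a/ (between /b/ and /r/): no rule targets it → [a].
/r/ stays [r].
/ɡ/ — not in any rule's target class → [ɡ].
/i/ (between /ɡ/ and /n/) is unaffected → [i].
/n/ (between /i/ and /ɡ/) occurs before a labial or velar stop → [ŋ] by rule 2.
/ɡ/ — not in any rule's target class → [ɡ].
/o/ — not in any rule's target class → [o].
/n/ (between /o/ and /p/) occurs before a labial or velar stop → [m] by rule 2.
/p/ (between /n/ and /o/) fails the environment for rule 1, so it stays [p].
/o/ (between /p/ and /m/): no rule targets it → [o].
/m/ (word-final) is unaffected → [m].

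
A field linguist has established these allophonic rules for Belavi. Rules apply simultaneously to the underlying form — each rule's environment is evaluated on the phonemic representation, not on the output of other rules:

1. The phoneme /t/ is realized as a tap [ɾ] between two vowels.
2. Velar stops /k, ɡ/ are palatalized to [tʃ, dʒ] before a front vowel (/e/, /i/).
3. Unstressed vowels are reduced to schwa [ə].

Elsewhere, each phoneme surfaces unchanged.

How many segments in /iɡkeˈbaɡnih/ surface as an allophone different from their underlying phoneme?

4

Segments that undergo a rule: /i/ → [ə] (rule 3); /k/ → [tʃ] (rule 2); /e/ → [ə] (rule 3); /i/ → [ə] (rule 3).
All other segments surface unchanged.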